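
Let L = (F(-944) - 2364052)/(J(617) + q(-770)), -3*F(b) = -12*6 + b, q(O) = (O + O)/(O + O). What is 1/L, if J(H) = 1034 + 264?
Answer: -3897/7091140 ≈ -0.00054956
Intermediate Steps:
q(O) = 1 (q(O) = (2*O)/((2*O)) = (2*O)*(1/(2*O)) = 1)
F(b) = 24 - b/3 (F(b) = -(-12*6 + b)/3 = -(-72 + b)/3 = 24 - b/3)
J(H) = 1298
L = -7091140/3897 (L = ((24 - ⅓*(-944)) - 2364052)/(1298 + 1) = ((24 + 944/3) - 2364052)/1299 = (1016/3 - 2364052)*(1/1299) = -7091140/3*1/1299 = -7091140/3897 ≈ -1819.6)
1/L = 1/(-7091140/3897) = -3897/7091140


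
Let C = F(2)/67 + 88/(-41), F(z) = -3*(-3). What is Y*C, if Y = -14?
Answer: 77378/2747 ≈ 28.168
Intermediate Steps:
F(z) = 9
C = -5527/2747 (C = 9/67 + 88/(-41) = 9*(1/67) + 88*(-1/41) = 9/67 - 88/41 = -5527/2747 ≈ -2.0120)
Y*C = -14*(-5527/2747) = 77378/2747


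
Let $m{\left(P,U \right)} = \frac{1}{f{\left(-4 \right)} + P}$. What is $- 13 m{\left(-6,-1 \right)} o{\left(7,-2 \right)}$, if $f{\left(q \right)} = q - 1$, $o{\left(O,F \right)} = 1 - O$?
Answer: $- \frac{78}{11} \approx -7.0909$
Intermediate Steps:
$f{\left(q \right)} = -1 + q$
$m{\left(P,U \right)} = \frac{1}{-5 + P}$ ($m{\left(P,U \right)} = \frac{1}{\left(-1 - 4\right) + P} = \frac{1}{-5 + P}$)
$- 13 m{\left(-6,-1 \right)} o{\left(7,-2 \right)} = - \frac{13}{-5 - 6} \left(1 - 7\right) = - \frac{13}{-11} \left(1 - 7\right) = \left(-13\right) \left(- \frac{1}{11}\right) \left(-6\right) = \frac{13}{11} \left(-6\right) = - \frac{78}{11}$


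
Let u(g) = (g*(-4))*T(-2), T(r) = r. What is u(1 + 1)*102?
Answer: 1632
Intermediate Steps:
u(g) = 8*g (u(g) = (g*(-4))*(-2) = -4*g*(-2) = 8*g)
u(1 + 1)*102 = (8*(1 + 1))*102 = (8*2)*102 = 16*102 = 1632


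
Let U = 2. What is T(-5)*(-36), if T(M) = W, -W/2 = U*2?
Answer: 288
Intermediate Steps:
W = -8 (W = -4*2 = -2*4 = -8)
T(M) = -8
T(-5)*(-36) = -8*(-36) = 288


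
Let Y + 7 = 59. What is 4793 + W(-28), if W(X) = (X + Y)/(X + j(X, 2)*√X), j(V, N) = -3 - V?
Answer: 3129805/653 - 300*I*√7/4571 ≈ 4793.0 - 0.17364*I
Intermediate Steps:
Y = 52 (Y = -7 + 59 = 52)
W(X) = (52 + X)/(X + √X*(-3 - X)) (W(X) = (X + 52)/(X + (-3 - X)*√X) = (52 + X)/(X + √X*(-3 - X)))
4793 + W(-28) = 4793 + (-52 - 1*(-28))/(-1*(-28) + √(-28)*(3 - 28)) = 4793 + (-52 + 28)/(28 + (2*I*√7)*(-25)) = 4793 - 24/(28 - 50*I*√7)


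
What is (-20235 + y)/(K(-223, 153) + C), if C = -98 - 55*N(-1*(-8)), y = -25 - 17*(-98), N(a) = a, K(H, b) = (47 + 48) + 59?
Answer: 3099/64 ≈ 48.422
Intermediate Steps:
K(H, b) = 154 (K(H, b) = 95 + 59 = 154)
y = 1641 (y = -25 + 1666 = 1641)
C = -538 (C = -98 - (-55)*(-8) = -98 - 55*8 = -98 - 440 = -538)
(-20235 + y)/(K(-223, 153) + C) = (-20235 + 1641)/(154 - 538) = -18594/(-384) = -18594*(-1/384) = 3099/64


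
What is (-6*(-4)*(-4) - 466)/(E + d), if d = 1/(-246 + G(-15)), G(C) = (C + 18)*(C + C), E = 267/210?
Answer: -944160/2131 ≈ -443.06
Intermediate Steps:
E = 89/70 (E = 267*(1/210) = 89/70 ≈ 1.2714)
G(C) = 2*C*(18 + C) (G(C) = (18 + C)*(2*C) = 2*C*(18 + C))
d = -1/336 (d = 1/(-246 + 2*(-15)*(18 - 15)) = 1/(-246 + 2*(-15)*3) = 1/(-246 - 90) = 1/(-336) = -1/336 ≈ -0.0029762)
(-6*(-4)*(-4) - 466)/(E + d) = (-6*(-4)*(-4) - 466)/(89/70 - 1/336) = (24*(-4) - 466)/(2131/1680) = (-96 - 466)*(1680/2131) = -562*1680/2131 = -944160/2131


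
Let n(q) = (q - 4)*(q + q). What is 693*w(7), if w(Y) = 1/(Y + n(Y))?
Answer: 99/7 ≈ 14.143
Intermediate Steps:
n(q) = 2*q*(-4 + q) (n(q) = (-4 + q)*(2*q) = 2*q*(-4 + q))
w(Y) = 1/(Y + 2*Y*(-4 + Y))
693*w(7) = 693*(1/(7*(-7 + 2*7))) = 693*(1/(7*(-7 + 14))) = 693*((⅐)/7) = 693*((⅐)*(⅐)) = 693*(1/49) = 99/7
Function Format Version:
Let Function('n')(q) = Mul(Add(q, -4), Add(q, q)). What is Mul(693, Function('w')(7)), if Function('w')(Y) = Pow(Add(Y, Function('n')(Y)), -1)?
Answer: Rational(99, 7) ≈ 14.143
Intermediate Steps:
Function('n')(q) = Mul(2, q, Add(-4, q)) (Function('n')(q) = Mul(Add(-4, q), Mul(2, q)) = Mul(2, q, Add(-4, q)))
Function('w')(Y) = Pow(Add(Y, Mul(2, Y, Add(-4, Y))), -1)
Mul(693, Function('w')(7)) = Mul(693, Mul(Pow(7, -1), Pow(Add(-7, Mul(2, 7)), -1))) = Mul(693, Mul(Rational(1, 7), Pow(Add(-7, 14), -1))) = Mul(693, Mul(Rational(1, 7), Pow(7, -1))) = Mul(693, Mul(Rational(1, 7), Rational(1, 7))) = Mul(693, Rational(1, 49)) = Rational(99, 7)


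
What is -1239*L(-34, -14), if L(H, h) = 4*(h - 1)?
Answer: 74340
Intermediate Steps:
L(H, h) = -4 + 4*h (L(H, h) = 4*(-1 + h) = -4 + 4*h)
-1239*L(-34, -14) = -1239*(-4 + 4*(-14)) = -1239*(-4 - 56) = -1239*(-60) = 74340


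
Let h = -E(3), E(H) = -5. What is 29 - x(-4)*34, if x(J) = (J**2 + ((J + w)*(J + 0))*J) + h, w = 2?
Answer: 403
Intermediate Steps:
h = 5 (h = -1*(-5) = 5)
x(J) = 5 + J**2 + J**2*(2 + J) (x(J) = (J**2 + ((J + 2)*(J + 0))*J) + 5 = (J**2 + ((2 + J)*J)*J) + 5 = (J**2 + (J*(2 + J))*J) + 5 = (J**2 + J**2*(2 + J)) + 5 = 5 + J**2 + J**2*(2 + J))
29 - x(-4)*34 = 29 - (5 + (-4)**3 + 3*(-4)**2)*34 = 29 - (5 - 64 + 3*16)*34 = 29 - (5 - 64 + 48)*34 = 29 - 1*(-11)*34 = 29 + 11*34 = 29 + 374 = 403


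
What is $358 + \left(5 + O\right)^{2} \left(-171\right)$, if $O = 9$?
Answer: $-33158$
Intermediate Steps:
$358 + \left(5 + O\right)^{2} \left(-171\right) = 358 + \left(5 + 9\right)^{2} \left(-171\right) = 358 + 14^{2} \left(-171\right) = 358 + 196 \left(-171\right) = 358 - 33516 = -33158$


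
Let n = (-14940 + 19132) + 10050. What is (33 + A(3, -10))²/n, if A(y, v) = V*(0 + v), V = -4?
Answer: 5329/14242 ≈ 0.37418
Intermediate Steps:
A(y, v) = -4*v (A(y, v) = -4*(0 + v) = -4*v)
n = 14242 (n = 4192 + 10050 = 14242)
(33 + A(3, -10))²/n = (33 - 4*(-10))²/14242 = (33 + 40)²*(1/14242) = 73²*(1/14242) = 5329*(1/14242) = 5329/14242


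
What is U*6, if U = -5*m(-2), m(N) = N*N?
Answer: -120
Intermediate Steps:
m(N) = N**2
U = -20 (U = -5*(-2)**2 = -5*4 = -20)
U*6 = -20*6 = -120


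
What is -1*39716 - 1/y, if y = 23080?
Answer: -916645281/23080 ≈ -39716.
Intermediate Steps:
-1*39716 - 1/y = -1*39716 - 1/23080 = -39716 - 1*1/23080 = -39716 - 1/23080 = -916645281/23080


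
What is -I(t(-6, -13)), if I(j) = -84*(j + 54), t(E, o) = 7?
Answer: 5124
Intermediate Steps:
I(j) = -4536 - 84*j (I(j) = -84*(54 + j) = -4536 - 84*j)
-I(t(-6, -13)) = -(-4536 - 84*7) = -(-4536 - 588) = -1*(-5124) = 5124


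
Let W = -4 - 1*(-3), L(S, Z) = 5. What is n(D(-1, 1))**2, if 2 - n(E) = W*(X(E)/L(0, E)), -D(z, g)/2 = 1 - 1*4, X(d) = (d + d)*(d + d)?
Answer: 23716/25 ≈ 948.64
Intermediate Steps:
X(d) = 4*d**2 (X(d) = (2*d)*(2*d) = 4*d**2)
D(z, g) = 6 (D(z, g) = -2*(1 - 1*4) = -2*(1 - 4) = -2*(-3) = 6)
W = -1 (W = -4 + 3 = -1)
n(E) = 2 + 4*E**2/5 (n(E) = 2 - (-1)*(4*E**2)/5 = 2 - (-1)*(4*E**2)*(1/5) = 2 - (-1)*4*E**2/5 = 2 - (-4)*E**2/5 = 2 + 4*E**2/5)
n(D(-1, 1))**2 = (2 + (4/5)*6**2)**2 = (2 + (4/5)*36)**2 = (2 + 144/5)**2 = (154/5)**2 = 23716/25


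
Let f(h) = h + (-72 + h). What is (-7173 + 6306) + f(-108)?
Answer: -1155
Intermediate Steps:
f(h) = -72 + 2*h
(-7173 + 6306) + f(-108) = (-7173 + 6306) + (-72 + 2*(-108)) = -867 + (-72 - 216) = -867 - 288 = -1155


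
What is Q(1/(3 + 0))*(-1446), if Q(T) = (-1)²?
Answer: -1446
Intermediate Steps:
Q(T) = 1
Q(1/(3 + 0))*(-1446) = 1*(-1446) = -1446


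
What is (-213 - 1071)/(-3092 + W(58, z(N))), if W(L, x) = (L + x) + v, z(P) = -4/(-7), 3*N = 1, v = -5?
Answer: 8988/21269 ≈ 0.42259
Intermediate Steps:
N = 1/3 (N = (1/3)*1 = 1/3 ≈ 0.33333)
z(P) = 4/7 (z(P) = -4*(-1/7) = 4/7)
W(L, x) = -5 + L + x (W(L, x) = (L + x) - 5 = -5 + L + x)
(-213 - 1071)/(-3092 + W(58, z(N))) = (-213 - 1071)/(-3092 + (-5 + 58 + 4/7)) = -1284/(-3092 + 375/7) = -1284/(-21269/7) = -1284*(-7/21269) = 8988/21269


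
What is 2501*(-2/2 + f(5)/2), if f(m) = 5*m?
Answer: 57523/2 ≈ 28762.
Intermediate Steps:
2501*(-2/2 + f(5)/2) = 2501*(-2/2 + (5*5)/2) = 2501*(-2*1/2 + 25*(1/2)) = 2501*(-1 + 25/2) = 2501*(23/2) = 57523/2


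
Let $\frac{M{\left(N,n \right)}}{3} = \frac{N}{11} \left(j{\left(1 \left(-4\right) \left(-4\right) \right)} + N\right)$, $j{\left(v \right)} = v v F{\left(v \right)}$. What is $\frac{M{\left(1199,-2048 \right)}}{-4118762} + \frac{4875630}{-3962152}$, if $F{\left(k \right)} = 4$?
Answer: $- \frac{5740432766013}{4079790273956} \approx -1.407$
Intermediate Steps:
$j{\left(v \right)} = 4 v^{2}$ ($j{\left(v \right)} = v v 4 = v^{2} \cdot 4 = 4 v^{2}$)
$M{\left(N,n \right)} = \frac{3 N \left(1024 + N\right)}{11}$ ($M{\left(N,n \right)} = 3 \frac{N}{11} \left(4 \left(1 \left(-4\right) \left(-4\right)\right)^{2} + N\right) = 3 N \frac{1}{11} \left(4 \left(\left(-4\right) \left(-4\right)\right)^{2} + N\right) = 3 \frac{N}{11} \left(4 \cdot 16^{2} + N\right) = 3 \frac{N}{11} \left(4 \cdot 256 + N\right) = 3 \frac{N}{11} \left(1024 + N\right) = 3 \frac{N \left(1024 + N\right)}{11} = \frac{3 N \left(1024 + N\right)}{11}$)
$\frac{M{\left(1199,-2048 \right)}}{-4118762} + \frac{4875630}{-3962152} = \frac{\frac{3}{11} \cdot 1199 \left(1024 + 1199\right)}{-4118762} + \frac{4875630}{-3962152} = \frac{3}{11} \cdot 1199 \cdot 2223 \left(- \frac{1}{4118762}\right) + 4875630 \left(- \frac{1}{3962152}\right) = 726921 \left(- \frac{1}{4118762}\right) - \frac{2437815}{1981076} = - \frac{726921}{4118762} - \frac{2437815}{1981076} = - \frac{5740432766013}{4079790273956}$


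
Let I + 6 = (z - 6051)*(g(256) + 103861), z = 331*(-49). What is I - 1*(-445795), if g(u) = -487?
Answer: -2301693191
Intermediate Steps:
z = -16219
I = -2302138986 (I = -6 + (-16219 - 6051)*(-487 + 103861) = -6 - 22270*103374 = -6 - 2302138980 = -2302138986)
I - 1*(-445795) = -2302138986 - 1*(-445795) = -2302138986 + 445795 = -2301693191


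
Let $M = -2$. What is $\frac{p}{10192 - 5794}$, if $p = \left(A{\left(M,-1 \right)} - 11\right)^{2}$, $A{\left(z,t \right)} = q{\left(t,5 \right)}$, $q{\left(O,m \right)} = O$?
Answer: $\frac{24}{733} \approx 0.032742$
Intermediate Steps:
$A{\left(z,t \right)} = t$
$p = 144$ ($p = \left(-1 - 11\right)^{2} = \left(-12\right)^{2} = 144$)
$\frac{p}{10192 - 5794} = \frac{144}{10192 - 5794} = \frac{144}{4398} = 144 \cdot \frac{1}{4398} = \frac{24}{733}$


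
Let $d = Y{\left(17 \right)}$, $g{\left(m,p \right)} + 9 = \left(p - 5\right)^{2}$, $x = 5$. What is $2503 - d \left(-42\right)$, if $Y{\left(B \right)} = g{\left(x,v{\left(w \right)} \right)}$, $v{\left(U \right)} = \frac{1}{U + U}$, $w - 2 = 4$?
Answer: $\frac{75367}{24} \approx 3140.3$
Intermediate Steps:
$w = 6$ ($w = 2 + 4 = 6$)
$v{\left(U \right)} = \frac{1}{2 U}$
$g{\left(m,p \right)} = -9 + \left(-5 + p\right)^{2}$ ($g{\left(m,p \right)} = -9 + \left(p - 5\right)^{2} = -9 + \left(-5 + p\right)^{2}$)
$Y{\left(B \right)} = \frac{2185}{144}$ ($Y{\left(B \right)} = -9 + \left(-5 + \frac{1}{2 \cdot 6}\right)^{2} = -9 + \left(-5 + \frac{1}{2} \cdot \frac{1}{6}\right)^{2} = -9 + \left(-5 + \frac{1}{12}\right)^{2} = -9 + \left(- \frac{59}{12}\right)^{2} = -9 + \frac{3481}{144} = \frac{2185}{144}$)
$d = \frac{2185}{144} \approx 15.174$
$2503 - d \left(-42\right) = 2503 - \frac{2185}{144} \left(-42\right) = 2503 - - \frac{15295}{24} = 2503 + \frac{15295}{24} = \frac{75367}{24}$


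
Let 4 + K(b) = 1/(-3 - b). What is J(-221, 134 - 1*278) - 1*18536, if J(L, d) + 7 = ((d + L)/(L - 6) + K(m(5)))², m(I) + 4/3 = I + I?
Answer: -1170102713979/63123025 ≈ -18537.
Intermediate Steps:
m(I) = -4/3 + 2*I (m(I) = -4/3 + (I + I) = -4/3 + 2*I)
K(b) = -4 + 1/(-3 - b)
J(L, d) = -7 + (-143/35 + (L + d)/(-6 + L))² (J(L, d) = -7 + ((d + L)/(L - 6) + (-13 - 4*(-4/3 + 2*5))/(3 + (-4/3 + 2*5)))² = -7 + ((L + d)/(-6 + L) + (-13 - 4*(-4/3 + 10))/(3 + (-4/3 + 10)))² = -7 + ((L + d)/(-6 + L) + (-13 - 4*26/3)/(3 + 26/3))² = -7 + ((L + d)/(-6 + L) + (-13 - 104/3)/(35/3))² = -7 + ((L + d)/(-6 + L) + (3/35)*(-143/3))² = -7 + ((L + d)/(-6 + L) - 143/35)² = -7 + (-143/35 + (L + d)/(-6 + L))²)
J(-221, 134 - 1*278) - 1*18536 = (-7 + (858 - 108*(-221) + 35*(134 - 1*278))²/(1225*(-6 - 221)²)) - 1*18536 = (-7 + (1/1225)*(858 + 23868 + 35*(134 - 278))²/(-227)²) - 18536 = (-7 + (1/1225)*(1/51529)*(858 + 23868 + 35*(-144))²) - 18536 = (-7 + (1/1225)*(1/51529)*(858 + 23868 - 5040)²) - 18536 = (-7 + (1/1225)*(1/51529)*19686²) - 18536 = (-7 + (1/1225)*(1/51529)*387538596) - 18536 = (-7 + 387538596/63123025) - 18536 = -54322579/63123025 - 18536 = -1170102713979/63123025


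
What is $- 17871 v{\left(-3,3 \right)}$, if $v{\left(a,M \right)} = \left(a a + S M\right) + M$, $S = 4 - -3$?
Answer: $-589743$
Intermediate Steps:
$S = 7$ ($S = 4 + 3 = 7$)
$v{\left(a,M \right)} = a^{2} + 8 M$ ($v{\left(a,M \right)} = \left(a a + 7 M\right) + M = \left(a^{2} + 7 M\right) + M = a^{2} + 8 M$)
$- 17871 v{\left(-3,3 \right)} = - 17871 \left(\left(-3\right)^{2} + 8 \cdot 3\right) = - 17871 \left(9 + 24\right) = \left(-17871\right) 33 = -589743$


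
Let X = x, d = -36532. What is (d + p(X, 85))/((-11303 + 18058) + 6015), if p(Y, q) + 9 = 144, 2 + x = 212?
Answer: -36397/12770 ≈ -2.8502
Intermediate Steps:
x = 210 (x = -2 + 212 = 210)
X = 210
p(Y, q) = 135 (p(Y, q) = -9 + 144 = 135)
(d + p(X, 85))/((-11303 + 18058) + 6015) = (-36532 + 135)/((-11303 + 18058) + 6015) = -36397/(6755 + 6015) = -36397/12770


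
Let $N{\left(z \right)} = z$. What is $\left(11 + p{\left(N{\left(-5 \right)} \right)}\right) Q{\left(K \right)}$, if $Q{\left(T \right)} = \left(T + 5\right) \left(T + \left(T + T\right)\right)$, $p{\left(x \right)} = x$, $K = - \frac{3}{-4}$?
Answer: $\frac{621}{8} \approx 77.625$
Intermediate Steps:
$K = \frac{3}{4}$ ($K = \left(-3\right) \left(- \frac{1}{4}\right) = \frac{3}{4} \approx 0.75$)
$Q{\left(T \right)} = 3 T \left(5 + T\right)$ ($Q{\left(T \right)} = \left(5 + T\right) \left(T + 2 T\right) = \left(5 + T\right) 3 T = 3 T \left(5 + T\right)$)
$\left(11 + p{\left(N{\left(-5 \right)} \right)}\right) Q{\left(K \right)} = \left(11 - 5\right) 3 \cdot \frac{3}{4} \left(5 + \frac{3}{4}\right) = 6 \cdot 3 \cdot \frac{3}{4} \cdot \frac{23}{4} = 6 \cdot \frac{207}{16} = \frac{621}{8}$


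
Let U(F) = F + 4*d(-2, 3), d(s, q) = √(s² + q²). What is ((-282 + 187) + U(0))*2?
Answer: -190 + 8*√13 ≈ -161.16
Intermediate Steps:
d(s, q) = √(q² + s²)
U(F) = F + 4*√13 (U(F) = F + 4*√(3² + (-2)²) = F + 4*√(9 + 4) = F + 4*√13)
((-282 + 187) + U(0))*2 = ((-282 + 187) + (0 + 4*√13))*2 = (-95 + 4*√13)*2 = -190 + 8*√13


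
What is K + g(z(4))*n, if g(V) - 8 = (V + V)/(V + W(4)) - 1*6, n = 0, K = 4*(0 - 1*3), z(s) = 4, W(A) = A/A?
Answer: -12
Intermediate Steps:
W(A) = 1
K = -12 (K = 4*(0 - 3) = 4*(-3) = -12)
g(V) = 2 + 2*V/(1 + V) (g(V) = 8 + ((V + V)/(V + 1) - 1*6) = 8 + ((2*V)/(1 + V) - 6) = 8 + (2*V/(1 + V) - 6) = 8 + (-6 + 2*V/(1 + V)) = 2 + 2*V/(1 + V))
K + g(z(4))*n = -12 + (2*(1 + 2*4)/(1 + 4))*0 = -12 + (2*(1 + 8)/5)*0 = -12 + (2*(1/5)*9)*0 = -12 + (18/5)*0 = -12 + 0 = -12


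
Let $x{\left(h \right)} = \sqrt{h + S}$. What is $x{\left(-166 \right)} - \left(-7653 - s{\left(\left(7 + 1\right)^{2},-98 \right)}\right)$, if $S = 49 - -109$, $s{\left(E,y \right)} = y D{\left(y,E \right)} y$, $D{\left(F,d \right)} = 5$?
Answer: $55673 + 2 i \sqrt{2} \approx 55673.0 + 2.8284 i$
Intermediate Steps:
$s{\left(E,y \right)} = 5 y^{2}$ ($s{\left(E,y \right)} = y 5 y = 5 y y = 5 y^{2}$)
$S = 158$ ($S = 49 + 109 = 158$)
$x{\left(h \right)} = \sqrt{158 + h}$ ($x{\left(h \right)} = \sqrt{h + 158} = \sqrt{158 + h}$)
$x{\left(-166 \right)} - \left(-7653 - s{\left(\left(7 + 1\right)^{2},-98 \right)}\right) = \sqrt{158 - 166} - \left(-7653 - 5 \left(-98\right)^{2}\right) = \sqrt{-8} - \left(-7653 - 5 \cdot 9604\right) = 2 i \sqrt{2} - \left(-7653 - 48020\right) = 2 i \sqrt{2} - -55673 = 2 i \sqrt{2} + 55673 = 55673 + 2 i \sqrt{2}$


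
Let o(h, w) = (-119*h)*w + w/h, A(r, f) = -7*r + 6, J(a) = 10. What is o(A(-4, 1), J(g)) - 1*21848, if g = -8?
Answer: -1059231/17 ≈ -62308.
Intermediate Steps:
A(r, f) = 6 - 7*r
o(h, w) = w/h - 119*h*w (o(h, w) = -119*h*w + w/h = w/h - 119*h*w)
o(A(-4, 1), J(g)) - 1*21848 = (10/(6 - 7*(-4)) - 119*(6 - 7*(-4))*10) - 1*21848 = (10/(6 + 28) - 119*(6 + 28)*10) - 21848 = (10/34 - 119*34*10) - 21848 = (10*(1/34) - 40460) - 21848 = (5/17 - 40460) - 21848 = -687815/17 - 21848 = -1059231/17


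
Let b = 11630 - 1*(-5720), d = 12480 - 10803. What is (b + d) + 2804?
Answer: 21831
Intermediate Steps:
d = 1677
b = 17350 (b = 11630 + 5720 = 17350)
(b + d) + 2804 = (17350 + 1677) + 2804 = 19027 + 2804 = 21831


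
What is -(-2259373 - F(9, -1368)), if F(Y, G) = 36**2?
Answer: 2260669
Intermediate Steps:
F(Y, G) = 1296
-(-2259373 - F(9, -1368)) = -(-2259373 - 1*1296) = -(-2259373 - 1296) = -1*(-2260669) = 2260669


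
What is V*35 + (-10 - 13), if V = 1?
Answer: 12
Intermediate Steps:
V*35 + (-10 - 13) = 1*35 + (-10 - 13) = 35 - 23 = 12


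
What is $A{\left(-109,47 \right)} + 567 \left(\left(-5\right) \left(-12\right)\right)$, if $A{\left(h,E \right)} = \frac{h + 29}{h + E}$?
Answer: $\frac{1054660}{31} \approx 34021.0$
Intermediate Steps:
$A{\left(h,E \right)} = \frac{29 + h}{E + h}$
$A{\left(-109,47 \right)} + 567 \left(\left(-5\right) \left(-12\right)\right) = \frac{29 - 109}{47 - 109} + 567 \left(\left(-5\right) \left(-12\right)\right) = \frac{1}{-62} \left(-80\right) + 567 \cdot 60 = \left(- \frac{1}{62}\right) \left(-80\right) + 34020 = \frac{40}{31} + 34020 = \frac{1054660}{31}$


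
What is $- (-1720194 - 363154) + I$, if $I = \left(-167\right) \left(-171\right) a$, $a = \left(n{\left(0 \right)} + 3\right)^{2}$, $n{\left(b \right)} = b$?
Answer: $2340361$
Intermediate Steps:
$a = 9$ ($a = \left(0 + 3\right)^{2} = 3^{2} = 9$)
$I = 257013$ ($I = \left(-167\right) \left(-171\right) 9 = 28557 \cdot 9 = 257013$)
$- (-1720194 - 363154) + I = - (-1720194 - 363154) + 257013 = \left(-1\right) \left(-2083348\right) + 257013 = 2083348 + 257013 = 2340361$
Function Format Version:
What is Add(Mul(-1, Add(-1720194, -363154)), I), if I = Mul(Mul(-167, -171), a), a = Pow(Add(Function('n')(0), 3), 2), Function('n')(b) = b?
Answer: 2340361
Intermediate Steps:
a = 9 (a = Pow(Add(0, 3), 2) = Pow(3, 2) = 9)
I = 257013 (I = Mul(Mul(-167, -171), 9) = Mul(28557, 9) = 257013)
Add(Mul(-1, Add(-1720194, -363154)), I) = Add(Mul(-1, Add(-1720194, -363154)), 257013) = Add(Mul(-1, -2083348), 257013) = Add(2083348, 257013) = 2340361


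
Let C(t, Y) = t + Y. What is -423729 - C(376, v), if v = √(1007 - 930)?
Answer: -424105 - √77 ≈ -4.2411e+5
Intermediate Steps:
v = √77 ≈ 8.7750
C(t, Y) = Y + t
-423729 - C(376, v) = -423729 - (√77 + 376) = -423729 - (376 + √77) = -423729 + (-376 - √77) = -424105 - √77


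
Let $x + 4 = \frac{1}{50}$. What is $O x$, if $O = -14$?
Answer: $\frac{1393}{25} \approx 55.72$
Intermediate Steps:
$x = - \frac{199}{50}$ ($x = -4 + \frac{1}{50} = - \frac{199}{50} \approx -3.98$)
$O x = \left(-14\right) \left(- \frac{199}{50}\right) = \frac{1393}{25}$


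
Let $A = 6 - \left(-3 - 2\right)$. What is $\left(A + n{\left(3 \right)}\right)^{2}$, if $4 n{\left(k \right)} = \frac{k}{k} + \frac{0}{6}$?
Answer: $\frac{2025}{16} \approx 126.56$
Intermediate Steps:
$n{\left(k \right)} = \frac{1}{4}$ ($n{\left(k \right)} = \frac{\frac{k}{k} + \frac{0}{6}}{4} = \frac{1 + 0 \cdot \frac{1}{6}}{4} = \frac{1 + 0}{4} = \frac{1}{4} \cdot 1 = \frac{1}{4}$)
$A = 11$ ($A = 6 - \left(-3 - 2\right) = 6 - -5 = 6 + 5 = 11$)
$\left(A + n{\left(3 \right)}\right)^{2} = \left(11 + \frac{1}{4}\right)^{2} = \left(\frac{45}{4}\right)^{2} = \frac{2025}{16}$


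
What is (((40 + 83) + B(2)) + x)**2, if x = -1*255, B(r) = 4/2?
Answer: 16900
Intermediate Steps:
B(r) = 2 (B(r) = 4*(1/2) = 2)
x = -255
(((40 + 83) + B(2)) + x)**2 = (((40 + 83) + 2) - 255)**2 = ((123 + 2) - 255)**2 = (125 - 255)**2 = (-130)**2 = 16900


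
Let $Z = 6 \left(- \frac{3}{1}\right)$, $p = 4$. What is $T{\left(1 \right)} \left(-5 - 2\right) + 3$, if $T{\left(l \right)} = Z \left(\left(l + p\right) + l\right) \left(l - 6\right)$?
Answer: $-3777$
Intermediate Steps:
$Z = -18$ ($Z = 6 \left(\left(-3\right) 1\right) = 6 \left(-3\right) = -18$)
$T{\left(l \right)} = \left(-72 - 36 l\right) \left(-6 + l\right)$ ($T{\left(l \right)} = - 18 \left(\left(l + 4\right) + l\right) \left(l - 6\right) = - 18 \left(\left(4 + l\right) + l\right) \left(l - 6\right) = - 18 \left(4 + 2 l\right) \left(-6 + l\right) = \left(-72 - 36 l\right) \left(-6 + l\right)$)
$T{\left(1 \right)} \left(-5 - 2\right) + 3 = \left(432 - 36 \cdot 1^{2} + 144 \cdot 1\right) \left(-5 - 2\right) + 3 = \left(432 - 36 + 144\right) \left(-7\right) + 3 = 540 \left(-7\right) + 3 = -3780 + 3 = -3777$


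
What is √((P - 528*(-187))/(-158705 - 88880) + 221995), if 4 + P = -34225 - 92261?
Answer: √80520296649485/19045 ≈ 471.16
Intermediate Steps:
P = -126490 (P = -4 + (-34225 - 92261) = -4 - 126486 = -126490)
√((P - 528*(-187))/(-158705 - 88880) + 221995) = √((-126490 - 528*(-187))/(-158705 - 88880) + 221995) = √((-126490 + 98736)/(-247585) + 221995) = √(-27754*(-1/247585) + 221995) = √(27754/247585 + 221995) = √(54962659829/247585) = √80520296649485/19045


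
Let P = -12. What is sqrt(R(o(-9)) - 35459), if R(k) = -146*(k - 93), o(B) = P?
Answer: I*sqrt(20129) ≈ 141.88*I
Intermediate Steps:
o(B) = -12
R(k) = 13578 - 146*k (R(k) = -146*(-93 + k) = 13578 - 146*k)
sqrt(R(o(-9)) - 35459) = sqrt((13578 - 146*(-12)) - 35459) = sqrt((13578 + 1752) - 35459) = sqrt(15330 - 35459) = sqrt(-20129) = I*sqrt(20129)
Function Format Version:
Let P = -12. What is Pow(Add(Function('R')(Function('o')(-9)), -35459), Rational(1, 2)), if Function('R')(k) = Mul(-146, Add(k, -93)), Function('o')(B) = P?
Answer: Mul(I, Pow(20129, Rational(1, 2))) ≈ Mul(141.88, I)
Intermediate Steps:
Function('o')(B) = -12
Function('R')(k) = Add(13578, Mul(-146, k)) (Function('R')(k) = Mul(-146, Add(-93, k)) = Add(13578, Mul(-146, k)))
Pow(Add(Function('R')(Function('o')(-9)), -35459), Rational(1, 2)) = Pow(Add(Add(13578, Mul(-146, -12)), -35459), Rational(1, 2)) = Pow(Add(Add(13578, 1752), -35459), Rational(1, 2)) = Pow(Add(15330, -35459), Rational(1, 2)) = Pow(-20129, Rational(1, 2)) = Mul(I, Pow(20129, Rational(1, 2)))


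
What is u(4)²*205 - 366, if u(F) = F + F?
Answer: 12754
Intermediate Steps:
u(F) = 2*F
u(4)²*205 - 366 = (2*4)²*205 - 366 = 8²*205 - 366 = 64*205 - 366 = 13120 - 366 = 12754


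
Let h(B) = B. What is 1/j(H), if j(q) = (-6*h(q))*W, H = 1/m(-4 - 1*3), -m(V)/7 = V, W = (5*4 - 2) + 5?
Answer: -49/138 ≈ -0.35507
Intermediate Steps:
W = 23 (W = (20 - 2) + 5 = 18 + 5 = 23)
m(V) = -7*V
H = 1/49 (H = 1/(-7*(-4 - 1*3)) = 1/(-7*(-4 - 3)) = 1/(-7*(-7)) = 1/49 ≈ 0.020408)
j(q) = -138*q (j(q) = -6*q*23 = -138*q)
1/j(H) = 1/(-138*1/49) = 1/(-138/49) = -49/138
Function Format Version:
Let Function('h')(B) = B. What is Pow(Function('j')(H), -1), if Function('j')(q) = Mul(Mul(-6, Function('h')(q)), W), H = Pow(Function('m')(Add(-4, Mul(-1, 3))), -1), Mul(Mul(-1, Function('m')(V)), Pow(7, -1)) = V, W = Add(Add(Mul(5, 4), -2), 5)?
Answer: Rational(-49, 138) ≈ -0.35507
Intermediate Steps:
W = 23 (W = Add(Add(20, -2), 5) = Add(18, 5) = 23)
Function('m')(V) = Mul(-7, V)
H = Rational(1, 49) (H = Pow(Mul(-7, Add(-4, Mul(-1, 3))), -1) = Pow(Mul(-7, Add(-4, -3)), -1) = Pow(Mul(-7, -7), -1) = Pow(49, -1) = Rational(1, 49) ≈ 0.020408)
Function('j')(q) = Mul(-138, q) (Function('j')(q) = Mul(Mul(-6, q), 23) = Mul(-138, q))
Pow(Function('j')(H), -1) = Pow(Mul(-138, Rational(1, 49)), -1) = Pow(Rational(-138, 49), -1) = Rational(-49, 138)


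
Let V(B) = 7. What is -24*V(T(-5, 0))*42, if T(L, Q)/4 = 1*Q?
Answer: -7056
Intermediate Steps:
T(L, Q) = 4*Q (T(L, Q) = 4*(1*Q) = 4*Q)
-24*V(T(-5, 0))*42 = -24*7*42 = -168*42 = -7056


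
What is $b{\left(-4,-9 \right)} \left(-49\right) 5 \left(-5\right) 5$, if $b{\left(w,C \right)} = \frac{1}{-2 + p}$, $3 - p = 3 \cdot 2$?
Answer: $-1225$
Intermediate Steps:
$p = -3$ ($p = 3 - 3 \cdot 2 = 3 - 6 = -3$)
$b{\left(w,C \right)} = - \frac{1}{5}$ ($b{\left(w,C \right)} = \frac{1}{-2 - 3} = \frac{1}{-5} = - \frac{1}{5}$)
$b{\left(-4,-9 \right)} \left(-49\right) 5 \left(-5\right) 5 = \left(- \frac{1}{5}\right) \left(-49\right) 5 \left(-5\right) 5 = \frac{49 \left(\left(-25\right) 5\right)}{5} = \frac{49}{5} \left(-125\right) = -1225$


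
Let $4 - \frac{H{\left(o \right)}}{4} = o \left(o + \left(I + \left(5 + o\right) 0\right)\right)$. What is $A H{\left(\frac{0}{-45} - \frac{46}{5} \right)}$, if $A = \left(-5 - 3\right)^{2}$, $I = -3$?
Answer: $- \frac{692736}{25} \approx -27709.0$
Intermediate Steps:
$H{\left(o \right)} = 16 - 4 o \left(-3 + o\right)$ ($H{\left(o \right)} = 16 - 4 o \left(o + \left(-3 + \left(5 + o\right) 0\right)\right) = 16 - 4 o \left(o + \left(-3 + 0\right)\right) = 16 - 4 o \left(o - 3\right) = 16 - 4 o \left(-3 + o\right)$)
$A = 64$ ($A = \left(-8\right)^{2} = 64$)
$A H{\left(\frac{0}{-45} - \frac{46}{5} \right)} = 64 \left(16 - 4 \left(\frac{0}{-45} - \frac{46}{5}\right)^{2} + 12 \left(\frac{0}{-45} - \frac{46}{5}\right)\right) = 64 \left(16 - 4 \left(0 \left(- \frac{1}{45}\right) - \frac{46}{5}\right)^{2} + 12 \left(0 \left(- \frac{1}{45}\right) - \frac{46}{5}\right)\right) = 64 \left(16 - 4 \left(0 - \frac{46}{5}\right)^{2} + 12 \left(0 - \frac{46}{5}\right)\right) = 64 \left(16 - 4 \left(- \frac{46}{5}\right)^{2} + 12 \left(- \frac{46}{5}\right)\right) = 64 \left(16 - \frac{8464}{25} - \frac{552}{5}\right) = 64 \left(- \frac{10824}{25}\right) = - \frac{692736}{25}$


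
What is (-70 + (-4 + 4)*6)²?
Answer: 4900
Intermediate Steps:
(-70 + (-4 + 4)*6)² = (-70 + 0*6)² = (-70 + 0)² = (-70)² = 4900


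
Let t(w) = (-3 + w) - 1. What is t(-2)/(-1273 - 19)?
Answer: 3/646 ≈ 0.0046440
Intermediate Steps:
t(w) = -4 + w
t(-2)/(-1273 - 19) = (-4 - 2)/(-1273 - 19) = -6/(-1292) = -1/1292*(-6) = 3/646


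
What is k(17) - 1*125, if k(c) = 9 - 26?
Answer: -142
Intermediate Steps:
k(c) = -17
k(17) - 1*125 = -17 - 1*125 = -17 - 125 = -142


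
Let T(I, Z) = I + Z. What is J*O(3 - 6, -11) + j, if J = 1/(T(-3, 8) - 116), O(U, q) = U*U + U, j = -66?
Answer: -2444/37 ≈ -66.054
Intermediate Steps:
O(U, q) = U + U**2 (O(U, q) = U**2 + U = U + U**2)
J = -1/111 (J = 1/((-3 + 8) - 116) = 1/(5 - 116) = 1/(-111) = -1/111 ≈ -0.0090090)
J*O(3 - 6, -11) + j = -(3 - 6)*(1 + (3 - 6))/111 - 66 = -(-1)*(1 - 3)/37 - 66 = -(-1)*(-2)/37 - 66 = -1/111*6 - 66 = -2/37 - 66 = -2444/37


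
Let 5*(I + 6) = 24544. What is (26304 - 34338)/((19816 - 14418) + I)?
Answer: -6695/8584 ≈ -0.77994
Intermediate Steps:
I = 24514/5 (I = -6 + (⅕)*24544 = -6 + 24544/5 = 24514/5 ≈ 4902.8)
(26304 - 34338)/((19816 - 14418) + I) = (26304 - 34338)/((19816 - 14418) + 24514/5) = -8034/(5398 + 24514/5) = -8034/51504/5 = -8034*5/51504 = -6695/8584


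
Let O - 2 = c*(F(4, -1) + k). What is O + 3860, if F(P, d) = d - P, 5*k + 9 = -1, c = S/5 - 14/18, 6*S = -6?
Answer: 174098/45 ≈ 3868.8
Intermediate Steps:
S = -1 (S = (⅙)*(-6) = -1)
c = -44/45 (c = -1/5 - 14/18 = -1*⅕ - 14*1/18 = -⅕ - 7/9 = -44/45 ≈ -0.97778)
k = -2 (k = -9/5 + (⅕)*(-1) = -9/5 - ⅕ = -2)
O = 398/45 (O = 2 - 44*((-1 - 1*4) - 2)/45 = 2 - 44*((-1 - 4) - 2)/45 = 2 - 44*(-5 - 2)/45 = 2 - 44/45*(-7) = 2 + 308/45 = 398/45 ≈ 8.8445)
O + 3860 = 398/45 + 3860 = 174098/45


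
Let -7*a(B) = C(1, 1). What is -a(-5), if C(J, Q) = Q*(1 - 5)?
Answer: -4/7 ≈ -0.57143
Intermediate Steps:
C(J, Q) = -4*Q (C(J, Q) = Q*(-4) = -4*Q)
a(B) = 4/7 (a(B) = -(-4)/7 = -⅐*(-4) = 4/7)
-a(-5) = -1*4/7 = -4/7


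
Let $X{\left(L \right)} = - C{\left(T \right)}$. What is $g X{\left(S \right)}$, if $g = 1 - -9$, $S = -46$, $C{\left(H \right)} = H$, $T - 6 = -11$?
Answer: $50$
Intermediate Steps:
$T = -5$ ($T = 6 - 11 = -5$)
$X{\left(L \right)} = 5$ ($X{\left(L \right)} = \left(-1\right) \left(-5\right) = 5$)
$g = 10$ ($g = 1 + 9 = 10$)
$g X{\left(S \right)} = 10 \cdot 5 = 50$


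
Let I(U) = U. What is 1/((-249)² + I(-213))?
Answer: 1/61788 ≈ 1.6184e-5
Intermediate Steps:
1/((-249)² + I(-213)) = 1/((-249)² - 213) = 1/(62001 - 213) = 1/61788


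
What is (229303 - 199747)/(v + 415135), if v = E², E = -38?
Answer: 29556/416579 ≈ 0.070949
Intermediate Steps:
v = 1444 (v = (-38)² = 1444)
(229303 - 199747)/(v + 415135) = (229303 - 199747)/(1444 + 415135) = 29556/416579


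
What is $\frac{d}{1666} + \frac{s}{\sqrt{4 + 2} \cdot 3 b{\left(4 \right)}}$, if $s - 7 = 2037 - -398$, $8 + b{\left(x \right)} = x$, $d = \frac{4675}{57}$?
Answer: $\frac{275}{5586} - \frac{407 \sqrt{6}}{12} \approx -83.029$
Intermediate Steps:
$d = \frac{4675}{57}$ ($d = 4675 \cdot \frac{1}{57} = \frac{4675}{57} \approx 82.018$)
$b{\left(x \right)} = -8 + x$
$s = 2442$ ($s = 7 + \left(2037 - -398\right) = 7 + \left(2037 + 398\right) = 7 + 2435 = 2442$)
$\frac{d}{1666} + \frac{s}{\sqrt{4 + 2} \cdot 3 b{\left(4 \right)}} = \frac{4675}{57 \cdot 1666} + \frac{2442}{\sqrt{4 + 2} \cdot 3 \left(-8 + 4\right)} = \frac{4675}{57} \cdot \frac{1}{1666} + \frac{2442}{\sqrt{6} \cdot 3 \left(-4\right)} = \frac{275}{5586} + \frac{2442}{3 \sqrt{6} \left(-4\right)} = \frac{275}{5586} + \frac{2442}{\left(-12\right) \sqrt{6}} = \frac{275}{5586} + 2442 \left(- \frac{\sqrt{6}}{72}\right) = \frac{275}{5586} - \frac{407 \sqrt{6}}{12}$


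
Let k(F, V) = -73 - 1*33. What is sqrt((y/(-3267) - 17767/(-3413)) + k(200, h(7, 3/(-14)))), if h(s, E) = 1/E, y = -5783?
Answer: I*sqrt(11305356607362)/337887 ≈ 9.9511*I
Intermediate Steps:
k(F, V) = -106 (k(F, V) = -73 - 33 = -106)
sqrt((y/(-3267) - 17767/(-3413)) + k(200, h(7, 3/(-14)))) = sqrt((-5783/(-3267) - 17767/(-3413)) - 106) = sqrt((-5783*(-1/3267) - 17767*(-1/3413)) - 106) = sqrt((5783/3267 + 17767/3413) - 106) = sqrt(77782168/11150271 - 106) = sqrt(-1104146558/11150271) = I*sqrt(11305356607362)/337887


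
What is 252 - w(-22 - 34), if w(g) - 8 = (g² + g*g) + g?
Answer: -5972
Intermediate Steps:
w(g) = 8 + g + 2*g² (w(g) = 8 + ((g² + g*g) + g) = 8 + ((g² + g²) + g) = 8 + (2*g² + g) = 8 + (g + 2*g²) = 8 + g + 2*g²)
252 - w(-22 - 34) = 252 - (8 + (-22 - 34) + 2*(-22 - 34)²) = 252 - (8 - 56 + 2*(-56)²) = 252 - (8 - 56 + 2*3136) = 252 - (8 - 56 + 6272) = 252 - 1*6224 = 252 - 6224 = -5972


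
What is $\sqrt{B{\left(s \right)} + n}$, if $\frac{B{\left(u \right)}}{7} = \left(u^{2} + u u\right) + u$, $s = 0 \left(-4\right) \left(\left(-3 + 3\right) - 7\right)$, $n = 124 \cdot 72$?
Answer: $12 \sqrt{62} \approx 94.488$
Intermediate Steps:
$n = 8928$
$s = 0$ ($s = 0 \left(0 - 7\right) = 0 \left(-7\right) = 0$)
$B{\left(u \right)} = 7 u + 14 u^{2}$ ($B{\left(u \right)} = 7 \left(\left(u^{2} + u u\right) + u\right) = 7 \left(\left(u^{2} + u^{2}\right) + u\right) = 7 \left(2 u^{2} + u\right) = 7 \left(u + 2 u^{2}\right) = 7 u + 14 u^{2}$)
$\sqrt{B{\left(s \right)} + n} = \sqrt{7 \cdot 0 \left(1 + 2 \cdot 0\right) + 8928} = \sqrt{7 \cdot 0 \left(1 + 0\right) + 8928} = \sqrt{7 \cdot 0 \cdot 1 + 8928} = \sqrt{0 + 8928} = \sqrt{8928} = 12 \sqrt{62}$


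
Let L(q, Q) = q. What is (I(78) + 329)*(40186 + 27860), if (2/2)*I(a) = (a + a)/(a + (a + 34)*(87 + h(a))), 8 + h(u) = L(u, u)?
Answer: 197706087942/8831 ≈ 2.2388e+7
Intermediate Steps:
h(u) = -8 + u
I(a) = 2*a/(a + (34 + a)*(79 + a)) (I(a) = (a + a)/(a + (a + 34)*(87 + (-8 + a))) = (2*a)/(a + (34 + a)*(79 + a)) = 2*a/(a + (34 + a)*(79 + a)))
(I(78) + 329)*(40186 + 27860) = (2*78/(2686 + 78**2 + 114*78) + 329)*(40186 + 27860) = (2*78/(2686 + 6084 + 8892) + 329)*68046 = (2*78/17662 + 329)*68046 = (2*78*(1/17662) + 329)*68046 = (78/8831 + 329)*68046 = (2905477/8831)*68046 = 197706087942/8831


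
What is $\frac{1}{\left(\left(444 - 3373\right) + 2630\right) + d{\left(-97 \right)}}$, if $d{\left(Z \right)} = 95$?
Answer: $- \frac{1}{204} \approx -0.004902$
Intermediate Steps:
$\frac{1}{\left(\left(444 - 3373\right) + 2630\right) + d{\left(-97 \right)}} = \frac{1}{\left(\left(444 - 3373\right) + 2630\right) + 95} = \frac{1}{\left(-2929 + 2630\right) + 95} = \frac{1}{-299 + 95} = \frac{1}{-204} = - \frac{1}{204}$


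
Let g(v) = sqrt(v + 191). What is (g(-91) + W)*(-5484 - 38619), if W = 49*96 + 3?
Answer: -208033851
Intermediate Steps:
g(v) = sqrt(191 + v)
W = 4707 (W = 4704 + 3 = 4707)
(g(-91) + W)*(-5484 - 38619) = (sqrt(191 - 91) + 4707)*(-5484 - 38619) = (sqrt(100) + 4707)*(-44103) = (10 + 4707)*(-44103) = 4717*(-44103) = -208033851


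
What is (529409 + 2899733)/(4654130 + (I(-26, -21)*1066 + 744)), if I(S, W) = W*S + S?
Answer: 1714571/2604597 ≈ 0.65829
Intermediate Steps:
I(S, W) = S + S*W (I(S, W) = S*W + S = S + S*W)
(529409 + 2899733)/(4654130 + (I(-26, -21)*1066 + 744)) = (529409 + 2899733)/(4654130 + (-26*(1 - 21)*1066 + 744)) = 3429142/(4654130 + (-26*(-20)*1066 + 744)) = 3429142/(4654130 + (520*1066 + 744)) = 3429142/(4654130 + (554320 + 744)) = 3429142/(4654130 + 555064) = 3429142/5209194 = 3429142*(1/5209194) = 1714571/2604597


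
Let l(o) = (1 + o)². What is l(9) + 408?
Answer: 508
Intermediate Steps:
l(9) + 408 = (1 + 9)² + 408 = 10² + 408 = 100 + 408 = 508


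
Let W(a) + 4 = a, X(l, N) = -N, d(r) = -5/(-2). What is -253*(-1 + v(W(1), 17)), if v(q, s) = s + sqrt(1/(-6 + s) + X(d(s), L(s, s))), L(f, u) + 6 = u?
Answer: -4048 - 46*I*sqrt(330) ≈ -4048.0 - 835.63*I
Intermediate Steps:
L(f, u) = -6 + u
d(r) = 5/2 (d(r) = -5*(-1/2) = 5/2)
W(a) = -4 + a
v(q, s) = s + sqrt(6 + 1/(-6 + s) - s) (v(q, s) = s + sqrt(1/(-6 + s) - (-6 + s)) = s + sqrt(1/(-6 + s) + (6 - s)) = s + sqrt(6 + 1/(-6 + s) - s))
-253*(-1 + v(W(1), 17)) = -253*(-1 + (17 + sqrt(6 + 1/(-6 + 17) - 1*17))) = -253*(-1 + (17 + sqrt(6 + 1/11 - 17))) = -253*(-1 + (17 + sqrt(-120/11))) = -253*(-1 + (17 + 2*I*sqrt(330)/11)) = -253*(16 + 2*I*sqrt(330)/11) = -4048 - 46*I*sqrt(330)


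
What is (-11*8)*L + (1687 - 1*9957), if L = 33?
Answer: -11174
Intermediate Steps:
(-11*8)*L + (1687 - 1*9957) = -11*8*33 + (1687 - 1*9957) = -88*33 + (1687 - 9957) = -2904 - 8270 = -11174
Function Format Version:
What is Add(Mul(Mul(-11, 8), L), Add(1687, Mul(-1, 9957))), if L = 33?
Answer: -11174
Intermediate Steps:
Add(Mul(Mul(-11, 8), L), Add(1687, Mul(-1, 9957))) = Add(Mul(Mul(-11, 8), 33), Add(1687, Mul(-1, 9957))) = Add(Mul(-88, 33), Add(1687, -9957)) = Add(-2904, -8270) = -11174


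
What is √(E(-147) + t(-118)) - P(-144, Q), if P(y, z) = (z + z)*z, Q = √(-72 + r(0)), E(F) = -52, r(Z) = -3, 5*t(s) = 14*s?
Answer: 150 + 2*I*√2390/5 ≈ 150.0 + 19.555*I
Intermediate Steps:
t(s) = 14*s/5 (t(s) = (14*s)/5 = 14*s/5)
Q = 5*I*√3 (Q = √(-72 - 3) = √(-75) = 5*I*√3 ≈ 8.6602*I)
P(y, z) = 2*z² (P(y, z) = (2*z)*z = 2*z²)
√(E(-147) + t(-118)) - P(-144, Q) = √(-52 + (14/5)*(-118)) - 2*(5*I*√3)² = √(-52 - 1652/5) - 2*(-75) = √(-1912/5) - 1*(-150) = 2*I*√2390/5 + 150 = 150 + 2*I*√2390/5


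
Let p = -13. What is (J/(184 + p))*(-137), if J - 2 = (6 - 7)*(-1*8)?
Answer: -1370/171 ≈ -8.0117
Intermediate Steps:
J = 10 (J = 2 + (6 - 7)*(-1*8) = 2 - 1*(-8) = 2 + 8 = 10)
(J/(184 + p))*(-137) = (10/(184 - 13))*(-137) = (10/171)*(-137) = -1370/171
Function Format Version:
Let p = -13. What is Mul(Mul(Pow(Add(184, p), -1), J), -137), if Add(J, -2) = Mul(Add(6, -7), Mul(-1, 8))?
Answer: Rational(-1370, 171) ≈ -8.0117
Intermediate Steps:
J = 10 (J = Add(2, Mul(Add(6, -7), Mul(-1, 8))) = Add(2, Mul(-1, -8)) = Add(2, 8) = 10)
Mul(Mul(Pow(Add(184, p), -1), J), -137) = Mul(Mul(Pow(Add(184, -13), -1), 10), -137) = Mul(Mul(Pow(171, -1), 10), -137) = Mul(Mul(Rational(1, 171), 10), -137) = Mul(Rational(10, 171), -137) = Rational(-1370, 171)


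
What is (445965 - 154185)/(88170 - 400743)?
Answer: -97260/104191 ≈ -0.93348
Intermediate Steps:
(445965 - 154185)/(88170 - 400743) = 291780/(-312573) = 291780*(-1/312573) = -97260/104191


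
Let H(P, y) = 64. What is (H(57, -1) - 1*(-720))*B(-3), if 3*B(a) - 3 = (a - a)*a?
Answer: 784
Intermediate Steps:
B(a) = 1 (B(a) = 1 + ((a - a)*a)/3 = 1 + (0*a)/3 = 1 + (⅓)*0 = 1 + 0 = 1)
(H(57, -1) - 1*(-720))*B(-3) = (64 - 1*(-720))*1 = (64 + 720)*1 = 784*1 = 784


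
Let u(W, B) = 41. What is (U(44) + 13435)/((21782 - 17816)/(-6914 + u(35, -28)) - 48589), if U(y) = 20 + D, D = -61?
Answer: -30685654/111318721 ≈ -0.27566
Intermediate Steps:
U(y) = -41 (U(y) = 20 - 61 = -41)
(U(44) + 13435)/((21782 - 17816)/(-6914 + u(35, -28)) - 48589) = (-41 + 13435)/((21782 - 17816)/(-6914 + 41) - 48589) = 13394/(3966/(-6873) - 48589) = 13394/(3966*(-1/6873) - 48589) = 13394/(-1322/2291 - 48589) = 13394/(-111318721/2291) = 13394*(-2291/111318721) = -30685654/111318721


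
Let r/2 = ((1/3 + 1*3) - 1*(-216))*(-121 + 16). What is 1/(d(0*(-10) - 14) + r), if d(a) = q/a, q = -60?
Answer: -7/322390 ≈ -2.1713e-5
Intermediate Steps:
d(a) = -60/a
r = -46060 (r = 2*(((1/3 + 1*3) - 1*(-216))*(-121 + 16)) = 2*(((⅓ + 3) + 216)*(-105)) = 2*((10/3 + 216)*(-105)) = 2*((658/3)*(-105)) = 2*(-23030) = -46060)
1/(d(0*(-10) - 14) + r) = 1/(-60/(0*(-10) - 14) - 46060) = 1/(-60/(0 - 14) - 46060) = 1/(-60/(-14) - 46060) = 1/(-60*(-1/14) - 46060) = 1/(30/7 - 46060) = 1/(-322390/7) = -7/322390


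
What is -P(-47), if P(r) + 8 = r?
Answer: 55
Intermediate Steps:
P(r) = -8 + r
-P(-47) = -(-8 - 47) = -1*(-55) = 55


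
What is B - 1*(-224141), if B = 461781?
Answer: 685922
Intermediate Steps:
B - 1*(-224141) = 461781 - 1*(-224141) = 461781 + 224141 = 685922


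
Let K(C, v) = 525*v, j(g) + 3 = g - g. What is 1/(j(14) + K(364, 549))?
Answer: 1/288222 ≈ 3.4695e-6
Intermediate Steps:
j(g) = -3 (j(g) = -3 + (g - g) = -3 + 0 = -3)
1/(j(14) + K(364, 549)) = 1/(-3 + 525*549) = 1/(-3 + 288225) = 1/288222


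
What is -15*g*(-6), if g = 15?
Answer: 1350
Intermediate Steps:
-15*g*(-6) = -15*15*(-6) = -225*(-6) = 1350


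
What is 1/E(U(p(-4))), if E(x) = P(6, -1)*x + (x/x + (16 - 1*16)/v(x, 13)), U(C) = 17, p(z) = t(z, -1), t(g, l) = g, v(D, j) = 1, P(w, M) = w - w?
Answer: 1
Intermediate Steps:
P(w, M) = 0
p(z) = z
E(x) = 1 (E(x) = 0*x + (x/x + (16 - 1*16)/1) = 0 + (1 + (16 - 16)*1) = 0 + (1 + 0*1) = 0 + (1 + 0) = 0 + 1 = 1)
1/E(U(p(-4))) = 1/1 = 1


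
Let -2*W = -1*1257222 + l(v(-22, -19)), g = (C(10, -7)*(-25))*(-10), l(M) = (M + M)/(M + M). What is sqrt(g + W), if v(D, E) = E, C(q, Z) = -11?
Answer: sqrt(2503442)/2 ≈ 791.11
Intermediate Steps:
l(M) = 1 (l(M) = (2*M)/((2*M)) = (2*M)*(1/(2*M)) = 1)
g = -2750 (g = -11*(-25)*(-10) = 275*(-10) = -2750)
W = 1257221/2 (W = -(-1*1257222 + 1)/2 = -(-1257222 + 1)/2 = -1/2*(-1257221) = 1257221/2 ≈ 6.2861e+5)
sqrt(g + W) = sqrt(-2750 + 1257221/2) = sqrt(1251721/2) = sqrt(2503442)/2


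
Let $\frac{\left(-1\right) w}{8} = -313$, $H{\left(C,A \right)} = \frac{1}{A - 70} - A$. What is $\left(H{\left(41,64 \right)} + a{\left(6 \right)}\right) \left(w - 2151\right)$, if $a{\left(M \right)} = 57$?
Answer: $- \frac{15179}{6} \approx -2529.8$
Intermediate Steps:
$H{\left(C,A \right)} = \frac{1}{-70 + A} - A$
$w = 2504$ ($w = \left(-8\right) \left(-313\right) = 2504$)
$\left(H{\left(41,64 \right)} + a{\left(6 \right)}\right) \left(w - 2151\right) = \left(\frac{1 - 64^{2} + 70 \cdot 64}{-70 + 64} + 57\right) \left(2504 - 2151\right) = \left(\frac{1 - 4096 + 4480}{-6} + 57\right) 353 = \left(- \frac{1 - 4096 + 4480}{6} + 57\right) 353 = \left(\left(- \frac{1}{6}\right) 385 + 57\right) 353 = \left(- \frac{385}{6} + 57\right) 353 = \left(- \frac{43}{6}\right) 353 = - \frac{15179}{6}$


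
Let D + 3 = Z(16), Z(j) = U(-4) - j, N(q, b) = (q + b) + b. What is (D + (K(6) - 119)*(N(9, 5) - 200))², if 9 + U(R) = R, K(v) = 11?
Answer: 380874256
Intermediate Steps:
N(q, b) = q + 2*b (N(q, b) = (b + q) + b = q + 2*b)
U(R) = -9 + R
Z(j) = -13 - j (Z(j) = (-9 - 4) - j = -13 - j)
D = -32 (D = -3 + (-13 - 1*16) = -3 + (-13 - 16) = -3 - 29 = -32)
(D + (K(6) - 119)*(N(9, 5) - 200))² = (-32 + (11 - 119)*((9 + 2*5) - 200))² = (-32 - 108*((9 + 10) - 200))² = (-32 - 108*(19 - 200))² = (-32 - 108*(-181))² = (-32 + 19548)² = 19516² = 380874256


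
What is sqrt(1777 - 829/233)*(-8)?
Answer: -16*sqrt(24069599)/233 ≈ -336.90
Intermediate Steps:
sqrt(1777 - 829/233)*(-8) = sqrt(413212/233)*(-8) = (2*sqrt(24069599)/233)*(-8) = -16*sqrt(24069599)/233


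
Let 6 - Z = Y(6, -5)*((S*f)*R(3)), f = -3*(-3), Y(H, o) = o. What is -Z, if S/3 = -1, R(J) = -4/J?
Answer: -186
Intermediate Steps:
S = -3 (S = 3*(-1) = -3)
f = 9
Z = 186 (Z = 6 - (-5)*(-3*9)*(-4/3) = 6 - (-5)*(-(-108)/3) = 6 - (-5)*(-27*(-4/3)) = 6 - (-5)*36 = 6 - 1*(-180) = 6 + 180 = 186)
-Z = -1*186 = -186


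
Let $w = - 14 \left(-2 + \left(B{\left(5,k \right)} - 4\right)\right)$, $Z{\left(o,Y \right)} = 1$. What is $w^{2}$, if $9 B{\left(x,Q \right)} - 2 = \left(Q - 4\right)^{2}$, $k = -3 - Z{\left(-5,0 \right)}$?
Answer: $\frac{3136}{9} \approx 348.44$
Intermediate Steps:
$k = -4$ ($k = -3 - 1 = -4$)
$B{\left(x,Q \right)} = \frac{2}{9} + \frac{\left(-4 + Q\right)^{2}}{9}$ ($B{\left(x,Q \right)} = \frac{2}{9} + \frac{\left(Q - 4\right)^{2}}{9} = \frac{2}{9} + \frac{\left(-4 + Q\right)^{2}}{9}$)
$w = - \frac{56}{3}$ ($w = - 14 \left(-2 - \left(\frac{34}{9} - \frac{\left(-4 - 4\right)^{2}}{9}\right)\right) = - 14 \left(-2 + \left(\left(\frac{2}{9} + \frac{\left(-8\right)^{2}}{9}\right) - 4\right)\right) = - 14 \left(-2 + \left(\left(\frac{2}{9} + \frac{1}{9} \cdot 64\right) - 4\right)\right) = - 14 \left(-2 + \left(\left(\frac{2}{9} + \frac{64}{9}\right) - 4\right)\right) = - 14 \left(-2 + \left(\frac{22}{3} - 4\right)\right) = - 14 \left(-2 + \frac{10}{3}\right) = \left(-14\right) \frac{4}{3} = - \frac{56}{3} \approx -18.667$)
$w^{2} = \left(- \frac{56}{3}\right)^{2} = \frac{3136}{9}$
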